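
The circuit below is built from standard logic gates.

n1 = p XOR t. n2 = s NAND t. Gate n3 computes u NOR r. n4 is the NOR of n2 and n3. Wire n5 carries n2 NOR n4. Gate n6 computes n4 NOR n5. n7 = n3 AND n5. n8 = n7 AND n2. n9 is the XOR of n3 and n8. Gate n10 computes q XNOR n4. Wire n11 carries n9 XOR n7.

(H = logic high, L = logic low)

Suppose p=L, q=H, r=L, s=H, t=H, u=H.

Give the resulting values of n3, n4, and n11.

n2 = s NAND t = H NAND H = L
n3 = u NOR r = H NOR L = L
n4 = n2 NOR n3 = L NOR L = H
n5 = n2 NOR n4 = L NOR H = L
n7 = n3 AND n5 = L AND L = L
n8 = n7 AND n2 = L AND L = L
n9 = n3 XOR n8 = L XOR L = L
n11 = n9 XOR n7 = L XOR L = L

n3 = L; n4 = H; n11 = L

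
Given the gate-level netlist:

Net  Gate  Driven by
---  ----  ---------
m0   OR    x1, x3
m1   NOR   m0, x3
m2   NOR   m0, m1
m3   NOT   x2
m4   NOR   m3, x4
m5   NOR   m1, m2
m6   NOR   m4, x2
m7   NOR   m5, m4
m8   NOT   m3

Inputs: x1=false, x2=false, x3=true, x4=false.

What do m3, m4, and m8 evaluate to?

m3 = NOT x2 = NOT false = true
m4 = m3 NOR x4 = true NOR false = false
m8 = NOT m3 = NOT true = false

m3 = true  m4 = false  m8 = false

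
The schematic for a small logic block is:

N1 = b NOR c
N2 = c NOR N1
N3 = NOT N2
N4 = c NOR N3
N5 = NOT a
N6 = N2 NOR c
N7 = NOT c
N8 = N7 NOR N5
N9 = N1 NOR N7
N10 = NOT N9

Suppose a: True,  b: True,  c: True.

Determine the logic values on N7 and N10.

N7 = False, N10 = False

N1 = b NOR c = True NOR True = False
N7 = NOT c = NOT True = False
N9 = N1 NOR N7 = False NOR False = True
N10 = NOT N9 = NOT True = False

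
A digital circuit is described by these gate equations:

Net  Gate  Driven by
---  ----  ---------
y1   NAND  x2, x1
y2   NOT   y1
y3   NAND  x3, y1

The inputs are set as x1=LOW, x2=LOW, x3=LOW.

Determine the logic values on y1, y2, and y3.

y1 = HIGH; y2 = LOW; y3 = HIGH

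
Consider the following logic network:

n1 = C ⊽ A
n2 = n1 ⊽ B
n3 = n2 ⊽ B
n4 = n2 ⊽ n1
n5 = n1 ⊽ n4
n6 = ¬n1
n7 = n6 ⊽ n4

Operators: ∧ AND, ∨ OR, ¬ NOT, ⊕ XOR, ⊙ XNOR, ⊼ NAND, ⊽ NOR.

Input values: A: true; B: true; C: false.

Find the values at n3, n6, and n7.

n1 = C NOR A = false NOR true = false
n2 = n1 NOR B = false NOR true = false
n3 = n2 NOR B = false NOR true = false
n4 = n2 NOR n1 = false NOR false = true
n6 = NOT n1 = NOT false = true
n7 = n6 NOR n4 = true NOR true = false

n3 = false  n6 = true  n7 = false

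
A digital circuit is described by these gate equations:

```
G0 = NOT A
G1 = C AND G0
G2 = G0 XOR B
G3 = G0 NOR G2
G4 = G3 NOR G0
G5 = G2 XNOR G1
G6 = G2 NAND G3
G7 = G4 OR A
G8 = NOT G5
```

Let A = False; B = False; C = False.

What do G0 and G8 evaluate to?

G0 = True; G8 = True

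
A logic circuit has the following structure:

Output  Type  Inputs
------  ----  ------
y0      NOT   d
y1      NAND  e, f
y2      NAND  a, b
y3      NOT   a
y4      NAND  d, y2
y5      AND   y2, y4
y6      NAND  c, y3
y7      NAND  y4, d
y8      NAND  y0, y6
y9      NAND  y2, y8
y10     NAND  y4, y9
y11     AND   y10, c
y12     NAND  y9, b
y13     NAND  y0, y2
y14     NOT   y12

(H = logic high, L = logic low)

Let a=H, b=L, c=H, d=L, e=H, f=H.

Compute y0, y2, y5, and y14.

y0 = NOT d = NOT L = H
y2 = a NAND b = H NAND L = H
y3 = NOT a = NOT H = L
y4 = d NAND y2 = L NAND H = H
y5 = y2 AND y4 = H AND H = H
y6 = c NAND y3 = H NAND L = H
y8 = y0 NAND y6 = H NAND H = L
y9 = y2 NAND y8 = H NAND L = H
y12 = y9 NAND b = H NAND L = H
y14 = NOT y12 = NOT H = L

y0 = H; y2 = H; y5 = H; y14 = L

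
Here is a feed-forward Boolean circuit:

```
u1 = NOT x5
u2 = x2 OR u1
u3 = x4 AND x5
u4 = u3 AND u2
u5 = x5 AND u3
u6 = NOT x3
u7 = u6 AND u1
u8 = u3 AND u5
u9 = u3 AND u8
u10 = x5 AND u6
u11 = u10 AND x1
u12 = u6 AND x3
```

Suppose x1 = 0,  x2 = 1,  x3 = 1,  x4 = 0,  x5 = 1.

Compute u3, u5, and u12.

u3 = 0; u5 = 0; u12 = 0

u3 = x4 AND x5 = 0 AND 1 = 0
u5 = x5 AND u3 = 1 AND 0 = 0
u6 = NOT x3 = NOT 1 = 0
u12 = u6 AND x3 = 0 AND 1 = 0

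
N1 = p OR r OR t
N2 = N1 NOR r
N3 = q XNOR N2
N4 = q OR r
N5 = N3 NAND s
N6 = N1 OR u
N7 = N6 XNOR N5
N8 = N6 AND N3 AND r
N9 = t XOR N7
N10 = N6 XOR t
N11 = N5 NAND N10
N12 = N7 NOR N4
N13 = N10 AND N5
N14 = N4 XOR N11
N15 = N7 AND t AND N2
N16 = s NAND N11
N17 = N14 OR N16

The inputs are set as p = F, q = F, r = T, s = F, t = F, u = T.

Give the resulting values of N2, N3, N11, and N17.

N2 = F  N3 = T  N11 = F  N17 = T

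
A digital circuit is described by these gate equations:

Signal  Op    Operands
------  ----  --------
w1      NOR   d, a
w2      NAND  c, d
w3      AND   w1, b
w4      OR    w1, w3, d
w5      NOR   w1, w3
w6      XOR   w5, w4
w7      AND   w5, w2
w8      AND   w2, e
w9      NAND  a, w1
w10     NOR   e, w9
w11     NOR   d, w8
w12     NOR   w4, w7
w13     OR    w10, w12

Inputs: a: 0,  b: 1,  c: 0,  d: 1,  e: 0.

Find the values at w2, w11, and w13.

w2 = 1; w11 = 0; w13 = 0

w1 = d NOR a = 1 NOR 0 = 0
w2 = c NAND d = 0 NAND 1 = 1
w3 = w1 AND b = 0 AND 1 = 0
w4 = w1 OR w3 OR d = 0 OR 0 OR 1 = 1
w5 = w1 NOR w3 = 0 NOR 0 = 1
w7 = w5 AND w2 = 1 AND 1 = 1
w8 = w2 AND e = 1 AND 0 = 0
w9 = a NAND w1 = 0 NAND 0 = 1
w10 = e NOR w9 = 0 NOR 1 = 0
w11 = d NOR w8 = 1 NOR 0 = 0
w12 = w4 NOR w7 = 1 NOR 1 = 0
w13 = w10 OR w12 = 0 OR 0 = 0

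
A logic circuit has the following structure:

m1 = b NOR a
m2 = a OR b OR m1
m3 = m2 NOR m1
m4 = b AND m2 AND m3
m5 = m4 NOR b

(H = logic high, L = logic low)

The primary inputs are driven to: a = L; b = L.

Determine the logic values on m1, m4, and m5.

m1 = b NOR a = L NOR L = H
m2 = a OR b OR m1 = L OR L OR H = H
m3 = m2 NOR m1 = H NOR H = L
m4 = b AND m2 AND m3 = L AND H AND L = L
m5 = m4 NOR b = L NOR L = H

m1 = H; m4 = L; m5 = H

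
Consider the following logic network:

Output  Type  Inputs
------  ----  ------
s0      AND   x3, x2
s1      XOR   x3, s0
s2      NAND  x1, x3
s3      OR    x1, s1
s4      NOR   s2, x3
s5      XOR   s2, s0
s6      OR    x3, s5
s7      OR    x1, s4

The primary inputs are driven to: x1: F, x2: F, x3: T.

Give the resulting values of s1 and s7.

s1 = T, s7 = F

s0 = x3 AND x2 = T AND F = F
s1 = x3 XOR s0 = T XOR F = T
s2 = x1 NAND x3 = F NAND T = T
s4 = s2 NOR x3 = T NOR T = F
s7 = x1 OR s4 = F OR F = F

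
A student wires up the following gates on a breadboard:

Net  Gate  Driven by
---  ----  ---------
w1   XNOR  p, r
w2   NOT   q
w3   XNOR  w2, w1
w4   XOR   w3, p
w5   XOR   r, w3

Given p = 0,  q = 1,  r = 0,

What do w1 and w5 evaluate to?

w1 = p XNOR r = 0 XNOR 0 = 1
w2 = NOT q = NOT 1 = 0
w3 = w2 XNOR w1 = 0 XNOR 1 = 0
w5 = r XOR w3 = 0 XOR 0 = 0

w1 = 1, w5 = 0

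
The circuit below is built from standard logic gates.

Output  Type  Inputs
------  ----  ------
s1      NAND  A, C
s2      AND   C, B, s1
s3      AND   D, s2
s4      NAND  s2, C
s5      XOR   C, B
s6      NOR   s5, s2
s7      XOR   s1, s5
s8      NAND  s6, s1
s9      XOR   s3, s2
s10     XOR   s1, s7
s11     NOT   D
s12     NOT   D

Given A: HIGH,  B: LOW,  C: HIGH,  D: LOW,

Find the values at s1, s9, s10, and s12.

s1 = LOW, s9 = LOW, s10 = HIGH, s12 = HIGH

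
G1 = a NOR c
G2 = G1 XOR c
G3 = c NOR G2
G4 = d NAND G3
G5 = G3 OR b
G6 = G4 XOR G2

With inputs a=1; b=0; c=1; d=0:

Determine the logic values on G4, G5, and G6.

G4 = 1, G5 = 0, G6 = 0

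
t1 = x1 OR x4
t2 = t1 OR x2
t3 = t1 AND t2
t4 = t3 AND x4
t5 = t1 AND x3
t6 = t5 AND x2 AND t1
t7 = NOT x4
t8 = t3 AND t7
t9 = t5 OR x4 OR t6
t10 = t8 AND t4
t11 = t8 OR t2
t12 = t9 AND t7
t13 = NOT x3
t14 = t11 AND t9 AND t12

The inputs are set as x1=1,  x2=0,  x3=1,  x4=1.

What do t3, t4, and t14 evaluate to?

t3 = 1, t4 = 1, t14 = 0

t1 = x1 OR x4 = 1 OR 1 = 1
t2 = t1 OR x2 = 1 OR 0 = 1
t3 = t1 AND t2 = 1 AND 1 = 1
t4 = t3 AND x4 = 1 AND 1 = 1
t5 = t1 AND x3 = 1 AND 1 = 1
t6 = t5 AND x2 AND t1 = 1 AND 0 AND 1 = 0
t7 = NOT x4 = NOT 1 = 0
t8 = t3 AND t7 = 1 AND 0 = 0
t9 = t5 OR x4 OR t6 = 1 OR 1 OR 0 = 1
t11 = t8 OR t2 = 0 OR 1 = 1
t12 = t9 AND t7 = 1 AND 0 = 0
t14 = t11 AND t9 AND t12 = 1 AND 1 AND 0 = 0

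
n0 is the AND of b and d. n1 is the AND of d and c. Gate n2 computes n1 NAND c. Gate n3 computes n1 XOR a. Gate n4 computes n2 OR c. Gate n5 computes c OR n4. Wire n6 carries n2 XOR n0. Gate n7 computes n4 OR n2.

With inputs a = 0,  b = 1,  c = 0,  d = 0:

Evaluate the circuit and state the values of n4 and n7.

n4 = 1, n7 = 1

n1 = d AND c = 0 AND 0 = 0
n2 = n1 NAND c = 0 NAND 0 = 1
n4 = n2 OR c = 1 OR 0 = 1
n7 = n4 OR n2 = 1 OR 1 = 1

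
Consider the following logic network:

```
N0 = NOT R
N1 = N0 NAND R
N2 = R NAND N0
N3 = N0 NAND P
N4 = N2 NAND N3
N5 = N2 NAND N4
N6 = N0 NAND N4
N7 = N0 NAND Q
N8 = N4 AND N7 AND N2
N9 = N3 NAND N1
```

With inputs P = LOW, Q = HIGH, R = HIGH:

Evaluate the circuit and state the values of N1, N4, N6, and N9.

N1 = HIGH, N4 = LOW, N6 = HIGH, N9 = LOW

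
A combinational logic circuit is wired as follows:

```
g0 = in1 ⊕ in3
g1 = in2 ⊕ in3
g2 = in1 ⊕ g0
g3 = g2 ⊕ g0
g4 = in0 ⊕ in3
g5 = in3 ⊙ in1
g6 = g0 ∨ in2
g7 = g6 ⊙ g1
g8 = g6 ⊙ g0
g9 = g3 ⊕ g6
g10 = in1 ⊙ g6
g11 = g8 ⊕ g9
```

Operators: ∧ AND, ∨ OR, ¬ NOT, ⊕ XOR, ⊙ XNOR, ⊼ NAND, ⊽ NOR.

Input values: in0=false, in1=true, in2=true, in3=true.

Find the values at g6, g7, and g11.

g0 = in1 XOR in3 = true XOR true = false
g1 = in2 XOR in3 = true XOR true = false
g2 = in1 XOR g0 = true XOR false = true
g3 = g2 XOR g0 = true XOR false = true
g6 = g0 OR in2 = false OR true = true
g7 = g6 XNOR g1 = true XNOR false = false
g8 = g6 XNOR g0 = true XNOR false = false
g9 = g3 XOR g6 = true XOR true = false
g11 = g8 XOR g9 = false XOR false = false

g6 = true  g7 = false  g11 = false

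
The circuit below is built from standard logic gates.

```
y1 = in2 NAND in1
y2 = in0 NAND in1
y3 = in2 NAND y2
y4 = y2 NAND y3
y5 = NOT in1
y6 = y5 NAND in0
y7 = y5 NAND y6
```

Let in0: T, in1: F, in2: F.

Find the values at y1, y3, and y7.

y1 = T, y3 = T, y7 = T

y1 = in2 NAND in1 = F NAND F = T
y2 = in0 NAND in1 = T NAND F = T
y3 = in2 NAND y2 = F NAND T = T
y5 = NOT in1 = NOT F = T
y6 = y5 NAND in0 = T NAND T = F
y7 = y5 NAND y6 = T NAND F = T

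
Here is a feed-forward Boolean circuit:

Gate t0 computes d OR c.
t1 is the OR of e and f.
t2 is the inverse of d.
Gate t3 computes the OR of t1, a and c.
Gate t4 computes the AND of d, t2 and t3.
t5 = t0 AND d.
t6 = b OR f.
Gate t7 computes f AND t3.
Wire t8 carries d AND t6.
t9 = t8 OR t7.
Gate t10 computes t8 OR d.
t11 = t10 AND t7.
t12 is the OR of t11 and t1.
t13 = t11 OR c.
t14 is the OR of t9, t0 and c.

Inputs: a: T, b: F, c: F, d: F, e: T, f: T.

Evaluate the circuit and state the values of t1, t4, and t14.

t1 = T; t4 = F; t14 = T

t0 = d OR c = F OR F = F
t1 = e OR f = T OR T = T
t2 = NOT d = NOT F = T
t3 = t1 OR a OR c = T OR T OR F = T
t4 = d AND t2 AND t3 = F AND T AND T = F
t6 = b OR f = F OR T = T
t7 = f AND t3 = T AND T = T
t8 = d AND t6 = F AND T = F
t9 = t8 OR t7 = F OR T = T
t14 = t9 OR t0 OR c = T OR F OR F = T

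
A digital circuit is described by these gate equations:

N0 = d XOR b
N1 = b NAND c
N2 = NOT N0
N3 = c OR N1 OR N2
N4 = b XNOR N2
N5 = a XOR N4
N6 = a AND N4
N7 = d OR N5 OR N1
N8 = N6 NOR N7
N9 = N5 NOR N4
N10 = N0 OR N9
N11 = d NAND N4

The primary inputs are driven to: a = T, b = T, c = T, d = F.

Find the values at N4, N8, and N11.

N4 = F  N8 = F  N11 = T

N0 = d XOR b = F XOR T = T
N1 = b NAND c = T NAND T = F
N2 = NOT N0 = NOT T = F
N4 = b XNOR N2 = T XNOR F = F
N5 = a XOR N4 = T XOR F = T
N6 = a AND N4 = T AND F = F
N7 = d OR N5 OR N1 = F OR T OR F = T
N8 = N6 NOR N7 = F NOR T = F
N11 = d NAND N4 = F NAND F = T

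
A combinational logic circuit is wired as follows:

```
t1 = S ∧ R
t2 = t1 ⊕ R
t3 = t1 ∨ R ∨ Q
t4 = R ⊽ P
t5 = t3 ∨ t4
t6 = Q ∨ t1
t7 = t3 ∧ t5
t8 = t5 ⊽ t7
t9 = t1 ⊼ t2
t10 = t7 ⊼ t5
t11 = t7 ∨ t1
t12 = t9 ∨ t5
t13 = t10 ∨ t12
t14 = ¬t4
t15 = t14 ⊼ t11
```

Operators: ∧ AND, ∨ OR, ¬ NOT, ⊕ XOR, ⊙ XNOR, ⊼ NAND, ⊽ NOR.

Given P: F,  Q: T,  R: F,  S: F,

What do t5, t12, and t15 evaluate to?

t5 = T, t12 = T, t15 = T

t1 = S AND R = F AND F = F
t2 = t1 XOR R = F XOR F = F
t3 = t1 OR R OR Q = F OR F OR T = T
t4 = R NOR P = F NOR F = T
t5 = t3 OR t4 = T OR T = T
t7 = t3 AND t5 = T AND T = T
t9 = t1 NAND t2 = F NAND F = T
t11 = t7 OR t1 = T OR F = T
t12 = t9 OR t5 = T OR T = T
t14 = NOT t4 = NOT T = F
t15 = t14 NAND t11 = F NAND T = T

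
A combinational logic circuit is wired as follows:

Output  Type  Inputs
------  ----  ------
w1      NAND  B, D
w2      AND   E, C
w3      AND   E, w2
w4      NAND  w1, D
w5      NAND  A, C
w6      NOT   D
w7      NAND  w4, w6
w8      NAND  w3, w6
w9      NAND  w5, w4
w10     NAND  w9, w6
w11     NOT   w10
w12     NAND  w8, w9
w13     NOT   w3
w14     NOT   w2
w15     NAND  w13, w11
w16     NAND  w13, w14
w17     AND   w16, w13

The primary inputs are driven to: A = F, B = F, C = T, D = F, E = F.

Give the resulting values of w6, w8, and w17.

w6 = T, w8 = T, w17 = F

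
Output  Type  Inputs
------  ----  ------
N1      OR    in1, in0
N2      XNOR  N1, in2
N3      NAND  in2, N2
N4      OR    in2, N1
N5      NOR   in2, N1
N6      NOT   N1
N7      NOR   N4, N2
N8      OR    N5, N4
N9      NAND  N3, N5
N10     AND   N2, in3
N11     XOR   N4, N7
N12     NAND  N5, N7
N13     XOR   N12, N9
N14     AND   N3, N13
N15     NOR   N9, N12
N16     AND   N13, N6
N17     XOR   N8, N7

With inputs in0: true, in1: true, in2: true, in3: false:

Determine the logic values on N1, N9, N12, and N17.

N1 = in1 OR in0 = true OR true = true
N2 = N1 XNOR in2 = true XNOR true = true
N3 = in2 NAND N2 = true NAND true = false
N4 = in2 OR N1 = true OR true = true
N5 = in2 NOR N1 = true NOR true = false
N7 = N4 NOR N2 = true NOR true = false
N8 = N5 OR N4 = false OR true = true
N9 = N3 NAND N5 = false NAND false = true
N12 = N5 NAND N7 = false NAND false = true
N17 = N8 XOR N7 = true XOR false = true

N1 = true; N9 = true; N12 = true; N17 = true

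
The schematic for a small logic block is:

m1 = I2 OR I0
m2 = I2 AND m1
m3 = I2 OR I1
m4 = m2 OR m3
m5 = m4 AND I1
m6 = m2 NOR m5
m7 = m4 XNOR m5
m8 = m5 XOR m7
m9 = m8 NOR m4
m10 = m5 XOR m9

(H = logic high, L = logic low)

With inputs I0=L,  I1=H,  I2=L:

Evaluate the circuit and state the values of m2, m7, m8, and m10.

m2 = L, m7 = H, m8 = L, m10 = H

m1 = I2 OR I0 = L OR L = L
m2 = I2 AND m1 = L AND L = L
m3 = I2 OR I1 = L OR H = H
m4 = m2 OR m3 = L OR H = H
m5 = m4 AND I1 = H AND H = H
m7 = m4 XNOR m5 = H XNOR H = H
m8 = m5 XOR m7 = H XOR H = L
m9 = m8 NOR m4 = L NOR H = L
m10 = m5 XOR m9 = H XOR L = H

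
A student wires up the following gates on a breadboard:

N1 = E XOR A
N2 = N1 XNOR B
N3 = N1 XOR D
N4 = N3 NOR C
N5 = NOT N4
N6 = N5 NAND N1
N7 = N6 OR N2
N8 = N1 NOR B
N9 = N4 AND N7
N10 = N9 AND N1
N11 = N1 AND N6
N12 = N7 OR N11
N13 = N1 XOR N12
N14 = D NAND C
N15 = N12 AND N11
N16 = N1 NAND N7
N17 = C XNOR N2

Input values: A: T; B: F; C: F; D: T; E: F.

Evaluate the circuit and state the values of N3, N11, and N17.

N1 = E XOR A = F XOR T = T
N2 = N1 XNOR B = T XNOR F = F
N3 = N1 XOR D = T XOR T = F
N4 = N3 NOR C = F NOR F = T
N5 = NOT N4 = NOT T = F
N6 = N5 NAND N1 = F NAND T = T
N11 = N1 AND N6 = T AND T = T
N17 = C XNOR N2 = F XNOR F = T

N3 = F; N11 = T; N17 = T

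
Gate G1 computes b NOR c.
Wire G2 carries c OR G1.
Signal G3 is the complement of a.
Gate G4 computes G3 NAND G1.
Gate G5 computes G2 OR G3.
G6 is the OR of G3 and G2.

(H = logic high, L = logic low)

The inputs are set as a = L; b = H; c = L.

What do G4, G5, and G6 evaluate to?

G4 = H, G5 = H, G6 = H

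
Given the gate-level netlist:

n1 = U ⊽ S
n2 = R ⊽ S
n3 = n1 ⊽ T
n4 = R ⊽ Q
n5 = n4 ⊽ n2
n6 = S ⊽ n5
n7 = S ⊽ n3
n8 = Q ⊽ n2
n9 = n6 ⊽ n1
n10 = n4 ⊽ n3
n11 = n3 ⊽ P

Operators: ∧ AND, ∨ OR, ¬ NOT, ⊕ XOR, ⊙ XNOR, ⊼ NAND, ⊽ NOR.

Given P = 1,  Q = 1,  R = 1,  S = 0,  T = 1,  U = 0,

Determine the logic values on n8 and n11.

n8 = 0; n11 = 0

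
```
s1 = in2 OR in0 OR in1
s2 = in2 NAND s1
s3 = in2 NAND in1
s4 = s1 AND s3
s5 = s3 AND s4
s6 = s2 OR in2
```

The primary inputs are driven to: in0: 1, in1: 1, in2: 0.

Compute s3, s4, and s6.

s1 = in2 OR in0 OR in1 = 0 OR 1 OR 1 = 1
s2 = in2 NAND s1 = 0 NAND 1 = 1
s3 = in2 NAND in1 = 0 NAND 1 = 1
s4 = s1 AND s3 = 1 AND 1 = 1
s6 = s2 OR in2 = 1 OR 0 = 1

s3 = 1, s4 = 1, s6 = 1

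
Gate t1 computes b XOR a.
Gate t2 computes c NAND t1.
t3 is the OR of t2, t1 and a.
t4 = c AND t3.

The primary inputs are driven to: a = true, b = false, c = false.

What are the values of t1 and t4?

t1 = b XOR a = false XOR true = true
t2 = c NAND t1 = false NAND true = true
t3 = t2 OR t1 OR a = true OR true OR true = true
t4 = c AND t3 = false AND true = false

t1 = true, t4 = false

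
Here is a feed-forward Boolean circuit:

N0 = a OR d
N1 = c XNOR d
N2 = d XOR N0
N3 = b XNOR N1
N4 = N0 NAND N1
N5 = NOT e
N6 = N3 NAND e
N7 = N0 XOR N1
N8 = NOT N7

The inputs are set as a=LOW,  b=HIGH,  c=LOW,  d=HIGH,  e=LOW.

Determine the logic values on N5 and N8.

N0 = a OR d = LOW OR HIGH = HIGH
N1 = c XNOR d = LOW XNOR HIGH = LOW
N5 = NOT e = NOT LOW = HIGH
N7 = N0 XOR N1 = HIGH XOR LOW = HIGH
N8 = NOT N7 = NOT HIGH = LOW

N5 = HIGH; N8 = LOW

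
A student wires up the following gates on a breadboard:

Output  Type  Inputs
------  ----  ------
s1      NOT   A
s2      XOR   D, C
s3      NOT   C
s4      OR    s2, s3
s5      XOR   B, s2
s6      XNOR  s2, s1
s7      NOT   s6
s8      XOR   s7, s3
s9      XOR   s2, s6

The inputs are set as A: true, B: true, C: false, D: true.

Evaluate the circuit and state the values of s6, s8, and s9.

s6 = false, s8 = false, s9 = true

s1 = NOT A = NOT true = false
s2 = D XOR C = true XOR false = true
s3 = NOT C = NOT false = true
s6 = s2 XNOR s1 = true XNOR false = false
s7 = NOT s6 = NOT false = true
s8 = s7 XOR s3 = true XOR true = false
s9 = s2 XOR s6 = true XOR false = true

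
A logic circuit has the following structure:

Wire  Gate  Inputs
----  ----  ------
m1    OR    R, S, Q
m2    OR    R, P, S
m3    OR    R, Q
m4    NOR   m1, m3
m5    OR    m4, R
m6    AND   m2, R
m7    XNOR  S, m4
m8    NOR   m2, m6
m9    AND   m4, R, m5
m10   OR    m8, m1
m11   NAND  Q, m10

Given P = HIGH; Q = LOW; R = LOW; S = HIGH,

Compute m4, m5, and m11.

m1 = R OR S OR Q = LOW OR HIGH OR LOW = HIGH
m2 = R OR P OR S = LOW OR HIGH OR HIGH = HIGH
m3 = R OR Q = LOW OR LOW = LOW
m4 = m1 NOR m3 = HIGH NOR LOW = LOW
m5 = m4 OR R = LOW OR LOW = LOW
m6 = m2 AND R = HIGH AND LOW = LOW
m8 = m2 NOR m6 = HIGH NOR LOW = LOW
m10 = m8 OR m1 = LOW OR HIGH = HIGH
m11 = Q NAND m10 = LOW NAND HIGH = HIGH

m4 = LOW  m5 = LOW  m11 = HIGH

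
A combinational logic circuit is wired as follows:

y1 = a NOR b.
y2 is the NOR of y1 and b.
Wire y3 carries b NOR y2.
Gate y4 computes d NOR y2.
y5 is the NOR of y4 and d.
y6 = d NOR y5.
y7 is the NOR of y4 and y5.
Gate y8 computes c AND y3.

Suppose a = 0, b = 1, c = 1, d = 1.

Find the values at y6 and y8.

y1 = a NOR b = 0 NOR 1 = 0
y2 = y1 NOR b = 0 NOR 1 = 0
y3 = b NOR y2 = 1 NOR 0 = 0
y4 = d NOR y2 = 1 NOR 0 = 0
y5 = y4 NOR d = 0 NOR 1 = 0
y6 = d NOR y5 = 1 NOR 0 = 0
y8 = c AND y3 = 1 AND 0 = 0

y6 = 0  y8 = 0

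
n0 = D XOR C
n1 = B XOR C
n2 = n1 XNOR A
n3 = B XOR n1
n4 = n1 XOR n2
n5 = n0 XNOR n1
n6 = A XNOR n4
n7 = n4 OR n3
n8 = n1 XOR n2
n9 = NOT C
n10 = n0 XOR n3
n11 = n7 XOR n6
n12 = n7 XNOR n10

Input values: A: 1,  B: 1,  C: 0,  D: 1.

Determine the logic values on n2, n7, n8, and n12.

n0 = D XOR C = 1 XOR 0 = 1
n1 = B XOR C = 1 XOR 0 = 1
n2 = n1 XNOR A = 1 XNOR 1 = 1
n3 = B XOR n1 = 1 XOR 1 = 0
n4 = n1 XOR n2 = 1 XOR 1 = 0
n7 = n4 OR n3 = 0 OR 0 = 0
n8 = n1 XOR n2 = 1 XOR 1 = 0
n10 = n0 XOR n3 = 1 XOR 0 = 1
n12 = n7 XNOR n10 = 0 XNOR 1 = 0

n2 = 1, n7 = 0, n8 = 0, n12 = 0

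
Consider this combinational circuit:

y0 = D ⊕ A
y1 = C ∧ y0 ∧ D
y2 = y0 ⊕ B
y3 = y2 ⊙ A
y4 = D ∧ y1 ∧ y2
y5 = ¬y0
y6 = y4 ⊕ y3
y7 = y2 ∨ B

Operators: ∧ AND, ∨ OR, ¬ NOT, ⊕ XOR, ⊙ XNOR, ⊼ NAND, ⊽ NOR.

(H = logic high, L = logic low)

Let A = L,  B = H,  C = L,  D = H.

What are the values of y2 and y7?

y0 = D XOR A = H XOR L = H
y2 = y0 XOR B = H XOR H = L
y7 = y2 OR B = L OR H = H

y2 = L, y7 = H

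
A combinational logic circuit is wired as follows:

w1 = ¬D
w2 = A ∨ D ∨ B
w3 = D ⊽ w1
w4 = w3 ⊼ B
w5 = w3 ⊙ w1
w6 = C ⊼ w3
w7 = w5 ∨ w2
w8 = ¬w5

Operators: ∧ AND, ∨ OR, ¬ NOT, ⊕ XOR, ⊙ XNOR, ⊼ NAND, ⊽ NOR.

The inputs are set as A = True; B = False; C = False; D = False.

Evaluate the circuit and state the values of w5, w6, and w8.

w5 = False; w6 = True; w8 = True

w1 = NOT D = NOT False = True
w3 = D NOR w1 = False NOR True = False
w5 = w3 XNOR w1 = False XNOR True = False
w6 = C NAND w3 = False NAND False = True
w8 = NOT w5 = NOT False = True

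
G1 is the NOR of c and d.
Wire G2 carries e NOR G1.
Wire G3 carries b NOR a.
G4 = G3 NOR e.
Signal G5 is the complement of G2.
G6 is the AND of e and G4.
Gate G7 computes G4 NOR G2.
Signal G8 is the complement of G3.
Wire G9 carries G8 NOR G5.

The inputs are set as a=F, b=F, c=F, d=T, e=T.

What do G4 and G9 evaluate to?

G4 = F; G9 = F

G1 = c NOR d = F NOR T = F
G2 = e NOR G1 = T NOR F = F
G3 = b NOR a = F NOR F = T
G4 = G3 NOR e = T NOR T = F
G5 = NOT G2 = NOT F = T
G8 = NOT G3 = NOT T = F
G9 = G8 NOR G5 = F NOR T = F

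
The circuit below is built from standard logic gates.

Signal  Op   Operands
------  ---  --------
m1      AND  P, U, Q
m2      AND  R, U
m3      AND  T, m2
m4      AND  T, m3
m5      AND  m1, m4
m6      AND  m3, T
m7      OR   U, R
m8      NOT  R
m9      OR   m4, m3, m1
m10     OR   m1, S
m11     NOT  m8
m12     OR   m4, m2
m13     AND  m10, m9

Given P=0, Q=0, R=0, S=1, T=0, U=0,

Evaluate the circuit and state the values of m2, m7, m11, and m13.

m2 = 0, m7 = 0, m11 = 0, m13 = 0

m1 = P AND U AND Q = 0 AND 0 AND 0 = 0
m2 = R AND U = 0 AND 0 = 0
m3 = T AND m2 = 0 AND 0 = 0
m4 = T AND m3 = 0 AND 0 = 0
m7 = U OR R = 0 OR 0 = 0
m8 = NOT R = NOT 0 = 1
m9 = m4 OR m3 OR m1 = 0 OR 0 OR 0 = 0
m10 = m1 OR S = 0 OR 1 = 1
m11 = NOT m8 = NOT 1 = 0
m13 = m10 AND m9 = 1 AND 0 = 0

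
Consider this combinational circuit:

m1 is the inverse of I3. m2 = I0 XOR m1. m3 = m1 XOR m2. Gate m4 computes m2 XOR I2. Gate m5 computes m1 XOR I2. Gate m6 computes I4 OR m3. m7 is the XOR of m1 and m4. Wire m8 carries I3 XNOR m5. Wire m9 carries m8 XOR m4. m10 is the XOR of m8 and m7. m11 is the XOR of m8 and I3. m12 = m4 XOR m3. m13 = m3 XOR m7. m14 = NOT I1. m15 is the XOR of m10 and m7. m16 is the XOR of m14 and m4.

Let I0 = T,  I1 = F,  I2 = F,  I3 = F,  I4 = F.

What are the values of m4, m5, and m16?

m4 = F  m5 = T  m16 = T

m1 = NOT I3 = NOT F = T
m2 = I0 XOR m1 = T XOR T = F
m4 = m2 XOR I2 = F XOR F = F
m5 = m1 XOR I2 = T XOR F = T
m14 = NOT I1 = NOT F = T
m16 = m14 XOR m4 = T XOR F = T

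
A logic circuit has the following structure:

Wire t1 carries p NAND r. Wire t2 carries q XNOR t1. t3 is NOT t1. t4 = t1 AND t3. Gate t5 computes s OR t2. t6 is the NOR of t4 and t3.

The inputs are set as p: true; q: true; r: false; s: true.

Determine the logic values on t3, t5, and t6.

t3 = false, t5 = true, t6 = true

t1 = p NAND r = true NAND false = true
t2 = q XNOR t1 = true XNOR true = true
t3 = NOT t1 = NOT true = false
t4 = t1 AND t3 = true AND false = false
t5 = s OR t2 = true OR true = true
t6 = t4 NOR t3 = false NOR false = true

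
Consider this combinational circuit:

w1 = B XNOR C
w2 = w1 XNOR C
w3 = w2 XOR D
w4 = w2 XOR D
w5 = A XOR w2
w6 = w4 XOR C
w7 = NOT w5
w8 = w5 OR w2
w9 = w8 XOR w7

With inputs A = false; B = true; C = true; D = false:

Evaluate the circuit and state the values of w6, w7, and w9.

w6 = false, w7 = false, w9 = true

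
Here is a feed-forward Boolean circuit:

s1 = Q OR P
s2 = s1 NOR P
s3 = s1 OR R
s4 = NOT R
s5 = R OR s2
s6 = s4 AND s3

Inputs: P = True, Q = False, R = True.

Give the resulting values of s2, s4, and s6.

s2 = False, s4 = False, s6 = False

s1 = Q OR P = False OR True = True
s2 = s1 NOR P = True NOR True = False
s3 = s1 OR R = True OR True = True
s4 = NOT R = NOT True = False
s6 = s4 AND s3 = False AND True = False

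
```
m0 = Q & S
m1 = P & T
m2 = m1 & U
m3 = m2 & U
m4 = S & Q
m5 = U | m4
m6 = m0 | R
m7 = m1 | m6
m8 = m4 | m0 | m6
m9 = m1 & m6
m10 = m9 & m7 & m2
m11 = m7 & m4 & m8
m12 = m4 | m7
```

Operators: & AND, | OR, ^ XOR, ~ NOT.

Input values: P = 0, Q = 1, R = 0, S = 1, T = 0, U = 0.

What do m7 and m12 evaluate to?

m0 = Q AND S = 1 AND 1 = 1
m1 = P AND T = 0 AND 0 = 0
m4 = S AND Q = 1 AND 1 = 1
m6 = m0 OR R = 1 OR 0 = 1
m7 = m1 OR m6 = 0 OR 1 = 1
m12 = m4 OR m7 = 1 OR 1 = 1

m7 = 1, m12 = 1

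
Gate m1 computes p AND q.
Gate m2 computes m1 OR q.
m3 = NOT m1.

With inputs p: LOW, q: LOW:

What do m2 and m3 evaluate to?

m1 = p AND q = LOW AND LOW = LOW
m2 = m1 OR q = LOW OR LOW = LOW
m3 = NOT m1 = NOT LOW = HIGH

m2 = LOW; m3 = HIGH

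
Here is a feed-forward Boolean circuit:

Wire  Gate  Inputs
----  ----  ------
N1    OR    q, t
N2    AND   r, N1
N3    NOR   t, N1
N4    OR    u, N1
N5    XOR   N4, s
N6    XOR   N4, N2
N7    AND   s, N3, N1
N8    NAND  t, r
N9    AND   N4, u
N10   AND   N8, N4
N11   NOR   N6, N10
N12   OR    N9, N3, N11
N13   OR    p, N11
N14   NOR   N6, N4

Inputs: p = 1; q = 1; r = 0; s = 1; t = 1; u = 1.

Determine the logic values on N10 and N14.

N1 = q OR t = 1 OR 1 = 1
N2 = r AND N1 = 0 AND 1 = 0
N4 = u OR N1 = 1 OR 1 = 1
N6 = N4 XOR N2 = 1 XOR 0 = 1
N8 = t NAND r = 1 NAND 0 = 1
N10 = N8 AND N4 = 1 AND 1 = 1
N14 = N6 NOR N4 = 1 NOR 1 = 0

N10 = 1, N14 = 0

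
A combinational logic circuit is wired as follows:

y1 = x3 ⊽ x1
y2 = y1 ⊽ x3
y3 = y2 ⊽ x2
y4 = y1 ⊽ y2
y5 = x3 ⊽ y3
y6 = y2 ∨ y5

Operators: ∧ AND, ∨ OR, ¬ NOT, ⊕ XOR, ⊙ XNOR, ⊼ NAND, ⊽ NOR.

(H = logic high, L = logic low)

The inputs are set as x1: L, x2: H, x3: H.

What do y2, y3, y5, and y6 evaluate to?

y2 = L, y3 = L, y5 = L, y6 = L

y1 = x3 NOR x1 = H NOR L = L
y2 = y1 NOR x3 = L NOR H = L
y3 = y2 NOR x2 = L NOR H = L
y5 = x3 NOR y3 = H NOR L = L
y6 = y2 OR y5 = L OR L = L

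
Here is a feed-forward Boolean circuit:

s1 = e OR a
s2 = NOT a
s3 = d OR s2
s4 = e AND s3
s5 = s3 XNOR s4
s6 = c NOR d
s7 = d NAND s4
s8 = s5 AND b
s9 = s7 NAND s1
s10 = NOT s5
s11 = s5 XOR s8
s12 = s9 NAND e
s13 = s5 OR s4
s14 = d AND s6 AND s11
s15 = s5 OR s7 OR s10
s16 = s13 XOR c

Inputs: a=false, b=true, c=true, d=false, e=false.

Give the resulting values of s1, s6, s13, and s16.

s1 = false, s6 = false, s13 = false, s16 = true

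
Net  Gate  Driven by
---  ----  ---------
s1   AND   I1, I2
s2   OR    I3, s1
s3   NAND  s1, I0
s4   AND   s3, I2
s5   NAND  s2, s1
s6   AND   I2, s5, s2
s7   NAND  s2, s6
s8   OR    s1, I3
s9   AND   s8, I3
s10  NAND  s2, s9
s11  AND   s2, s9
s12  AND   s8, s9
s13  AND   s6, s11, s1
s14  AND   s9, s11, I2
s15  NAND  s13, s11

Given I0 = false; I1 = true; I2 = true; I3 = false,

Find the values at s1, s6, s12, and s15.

s1 = true, s6 = false, s12 = false, s15 = true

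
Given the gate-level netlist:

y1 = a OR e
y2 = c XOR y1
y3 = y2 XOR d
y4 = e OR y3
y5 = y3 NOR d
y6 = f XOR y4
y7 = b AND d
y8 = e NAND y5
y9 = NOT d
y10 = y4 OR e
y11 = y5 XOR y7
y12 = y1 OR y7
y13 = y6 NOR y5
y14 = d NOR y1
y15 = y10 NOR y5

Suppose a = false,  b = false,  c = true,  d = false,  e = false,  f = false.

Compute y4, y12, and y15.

y1 = a OR e = false OR false = false
y2 = c XOR y1 = true XOR false = true
y3 = y2 XOR d = true XOR false = true
y4 = e OR y3 = false OR true = true
y5 = y3 NOR d = true NOR false = false
y7 = b AND d = false AND false = false
y10 = y4 OR e = true OR false = true
y12 = y1 OR y7 = false OR false = false
y15 = y10 NOR y5 = true NOR false = false

y4 = true, y12 = false, y15 = false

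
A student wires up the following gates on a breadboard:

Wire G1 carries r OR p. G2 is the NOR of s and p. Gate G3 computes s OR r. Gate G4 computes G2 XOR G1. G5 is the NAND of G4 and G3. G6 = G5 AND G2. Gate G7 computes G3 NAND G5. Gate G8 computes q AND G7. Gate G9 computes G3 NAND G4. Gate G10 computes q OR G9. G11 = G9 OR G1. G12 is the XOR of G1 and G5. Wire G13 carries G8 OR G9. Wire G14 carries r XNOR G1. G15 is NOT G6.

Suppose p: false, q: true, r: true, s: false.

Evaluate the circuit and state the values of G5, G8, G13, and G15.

G5 = true; G8 = false; G13 = true; G15 = false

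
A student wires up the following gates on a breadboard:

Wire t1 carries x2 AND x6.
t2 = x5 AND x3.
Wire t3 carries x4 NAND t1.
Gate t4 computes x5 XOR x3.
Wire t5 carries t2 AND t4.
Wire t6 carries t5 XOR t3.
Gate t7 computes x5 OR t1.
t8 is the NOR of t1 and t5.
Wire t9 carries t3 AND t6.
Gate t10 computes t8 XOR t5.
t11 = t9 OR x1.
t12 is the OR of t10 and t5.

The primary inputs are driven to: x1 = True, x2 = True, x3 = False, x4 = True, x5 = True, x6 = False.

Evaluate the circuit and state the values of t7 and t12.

t7 = True, t12 = True

t1 = x2 AND x6 = True AND False = False
t2 = x5 AND x3 = True AND False = False
t4 = x5 XOR x3 = True XOR False = True
t5 = t2 AND t4 = False AND True = False
t7 = x5 OR t1 = True OR False = True
t8 = t1 NOR t5 = False NOR False = True
t10 = t8 XOR t5 = True XOR False = True
t12 = t10 OR t5 = True OR False = True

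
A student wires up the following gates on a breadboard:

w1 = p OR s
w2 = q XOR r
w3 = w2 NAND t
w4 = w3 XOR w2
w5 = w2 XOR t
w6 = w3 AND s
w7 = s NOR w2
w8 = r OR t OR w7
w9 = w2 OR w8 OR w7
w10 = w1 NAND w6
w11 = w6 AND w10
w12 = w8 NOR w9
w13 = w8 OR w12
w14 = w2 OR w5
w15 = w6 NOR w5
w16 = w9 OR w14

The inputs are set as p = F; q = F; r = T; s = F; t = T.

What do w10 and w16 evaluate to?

w10 = T, w16 = T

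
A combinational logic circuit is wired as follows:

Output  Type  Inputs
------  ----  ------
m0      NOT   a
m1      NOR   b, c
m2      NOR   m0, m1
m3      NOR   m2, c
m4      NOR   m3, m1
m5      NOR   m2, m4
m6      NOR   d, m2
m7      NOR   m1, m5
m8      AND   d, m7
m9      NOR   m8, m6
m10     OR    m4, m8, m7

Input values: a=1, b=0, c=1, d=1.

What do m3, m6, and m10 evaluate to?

m0 = NOT a = NOT 1 = 0
m1 = b NOR c = 0 NOR 1 = 0
m2 = m0 NOR m1 = 0 NOR 0 = 1
m3 = m2 NOR c = 1 NOR 1 = 0
m4 = m3 NOR m1 = 0 NOR 0 = 1
m5 = m2 NOR m4 = 1 NOR 1 = 0
m6 = d NOR m2 = 1 NOR 1 = 0
m7 = m1 NOR m5 = 0 NOR 0 = 1
m8 = d AND m7 = 1 AND 1 = 1
m10 = m4 OR m8 OR m7 = 1 OR 1 OR 1 = 1

m3 = 0; m6 = 0; m10 = 1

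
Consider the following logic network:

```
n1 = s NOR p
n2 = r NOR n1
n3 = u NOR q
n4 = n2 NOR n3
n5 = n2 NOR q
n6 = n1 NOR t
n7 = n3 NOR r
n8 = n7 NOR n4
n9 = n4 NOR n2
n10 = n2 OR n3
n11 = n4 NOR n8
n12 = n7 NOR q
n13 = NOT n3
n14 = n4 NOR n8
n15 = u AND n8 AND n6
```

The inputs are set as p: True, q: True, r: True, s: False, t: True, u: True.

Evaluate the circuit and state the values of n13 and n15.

n1 = s NOR p = False NOR True = False
n2 = r NOR n1 = True NOR False = False
n3 = u NOR q = True NOR True = False
n4 = n2 NOR n3 = False NOR False = True
n6 = n1 NOR t = False NOR True = False
n7 = n3 NOR r = False NOR True = False
n8 = n7 NOR n4 = False NOR True = False
n13 = NOT n3 = NOT False = True
n15 = u AND n8 AND n6 = True AND False AND False = False

n13 = True; n15 = False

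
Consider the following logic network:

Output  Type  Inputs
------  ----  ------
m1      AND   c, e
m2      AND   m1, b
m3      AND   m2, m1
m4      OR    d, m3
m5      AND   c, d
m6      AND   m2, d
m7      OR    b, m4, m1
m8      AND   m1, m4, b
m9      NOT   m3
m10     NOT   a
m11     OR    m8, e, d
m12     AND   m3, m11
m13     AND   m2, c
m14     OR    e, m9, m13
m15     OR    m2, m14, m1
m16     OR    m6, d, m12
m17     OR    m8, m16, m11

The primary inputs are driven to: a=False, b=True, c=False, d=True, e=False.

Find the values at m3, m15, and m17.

m3 = False, m15 = True, m17 = True

m1 = c AND e = False AND False = False
m2 = m1 AND b = False AND True = False
m3 = m2 AND m1 = False AND False = False
m4 = d OR m3 = True OR False = True
m6 = m2 AND d = False AND True = False
m8 = m1 AND m4 AND b = False AND True AND True = False
m9 = NOT m3 = NOT False = True
m11 = m8 OR e OR d = False OR False OR True = True
m12 = m3 AND m11 = False AND True = False
m13 = m2 AND c = False AND False = False
m14 = e OR m9 OR m13 = False OR True OR False = True
m15 = m2 OR m14 OR m1 = False OR True OR False = True
m16 = m6 OR d OR m12 = False OR True OR False = True
m17 = m8 OR m16 OR m11 = False OR True OR True = True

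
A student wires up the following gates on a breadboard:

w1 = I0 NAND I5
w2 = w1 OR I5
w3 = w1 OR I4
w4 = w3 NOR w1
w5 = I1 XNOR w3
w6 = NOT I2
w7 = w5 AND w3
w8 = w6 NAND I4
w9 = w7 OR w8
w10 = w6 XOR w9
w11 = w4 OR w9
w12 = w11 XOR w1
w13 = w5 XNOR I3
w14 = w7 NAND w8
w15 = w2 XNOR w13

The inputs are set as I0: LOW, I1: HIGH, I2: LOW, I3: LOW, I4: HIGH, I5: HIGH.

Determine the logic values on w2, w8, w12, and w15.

w2 = HIGH, w8 = LOW, w12 = LOW, w15 = LOW

w1 = I0 NAND I5 = LOW NAND HIGH = HIGH
w2 = w1 OR I5 = HIGH OR HIGH = HIGH
w3 = w1 OR I4 = HIGH OR HIGH = HIGH
w4 = w3 NOR w1 = HIGH NOR HIGH = LOW
w5 = I1 XNOR w3 = HIGH XNOR HIGH = HIGH
w6 = NOT I2 = NOT LOW = HIGH
w7 = w5 AND w3 = HIGH AND HIGH = HIGH
w8 = w6 NAND I4 = HIGH NAND HIGH = LOW
w9 = w7 OR w8 = HIGH OR LOW = HIGH
w11 = w4 OR w9 = LOW OR HIGH = HIGH
w12 = w11 XOR w1 = HIGH XOR HIGH = LOW
w13 = w5 XNOR I3 = HIGH XNOR LOW = LOW
w15 = w2 XNOR w13 = HIGH XNOR LOW = LOW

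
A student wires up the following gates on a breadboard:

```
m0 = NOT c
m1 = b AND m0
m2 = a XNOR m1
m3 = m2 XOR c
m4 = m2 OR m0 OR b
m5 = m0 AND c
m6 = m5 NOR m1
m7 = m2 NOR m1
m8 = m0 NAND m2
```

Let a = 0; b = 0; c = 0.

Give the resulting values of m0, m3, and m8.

m0 = 1; m3 = 1; m8 = 0

m0 = NOT c = NOT 0 = 1
m1 = b AND m0 = 0 AND 1 = 0
m2 = a XNOR m1 = 0 XNOR 0 = 1
m3 = m2 XOR c = 1 XOR 0 = 1
m8 = m0 NAND m2 = 1 NAND 1 = 0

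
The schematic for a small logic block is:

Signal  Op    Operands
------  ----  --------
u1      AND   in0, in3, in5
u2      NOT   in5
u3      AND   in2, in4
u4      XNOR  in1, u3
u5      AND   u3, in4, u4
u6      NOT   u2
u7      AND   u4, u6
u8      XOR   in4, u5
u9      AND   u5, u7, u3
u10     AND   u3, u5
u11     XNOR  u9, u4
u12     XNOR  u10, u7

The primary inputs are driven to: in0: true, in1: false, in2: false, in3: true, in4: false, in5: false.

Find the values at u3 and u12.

u2 = NOT in5 = NOT false = true
u3 = in2 AND in4 = false AND false = false
u4 = in1 XNOR u3 = false XNOR false = true
u5 = u3 AND in4 AND u4 = false AND false AND true = false
u6 = NOT u2 = NOT true = false
u7 = u4 AND u6 = true AND false = false
u10 = u3 AND u5 = false AND false = false
u12 = u10 XNOR u7 = false XNOR false = true

u3 = false; u12 = true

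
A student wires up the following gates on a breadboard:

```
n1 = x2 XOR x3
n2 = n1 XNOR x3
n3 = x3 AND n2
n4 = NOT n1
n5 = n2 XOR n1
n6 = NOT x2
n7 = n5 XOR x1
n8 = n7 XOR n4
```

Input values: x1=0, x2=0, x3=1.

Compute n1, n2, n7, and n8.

n1 = x2 XOR x3 = 0 XOR 1 = 1
n2 = n1 XNOR x3 = 1 XNOR 1 = 1
n4 = NOT n1 = NOT 1 = 0
n5 = n2 XOR n1 = 1 XOR 1 = 0
n7 = n5 XOR x1 = 0 XOR 0 = 0
n8 = n7 XOR n4 = 0 XOR 0 = 0

n1 = 1, n2 = 1, n7 = 0, n8 = 0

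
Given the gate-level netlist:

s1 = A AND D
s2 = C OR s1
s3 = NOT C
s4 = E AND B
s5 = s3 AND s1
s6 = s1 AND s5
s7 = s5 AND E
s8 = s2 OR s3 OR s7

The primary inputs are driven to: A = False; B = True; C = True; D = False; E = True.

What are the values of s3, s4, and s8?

s3 = False  s4 = True  s8 = True

s1 = A AND D = False AND False = False
s2 = C OR s1 = True OR False = True
s3 = NOT C = NOT True = False
s4 = E AND B = True AND True = True
s5 = s3 AND s1 = False AND False = False
s7 = s5 AND E = False AND True = False
s8 = s2 OR s3 OR s7 = True OR False OR False = True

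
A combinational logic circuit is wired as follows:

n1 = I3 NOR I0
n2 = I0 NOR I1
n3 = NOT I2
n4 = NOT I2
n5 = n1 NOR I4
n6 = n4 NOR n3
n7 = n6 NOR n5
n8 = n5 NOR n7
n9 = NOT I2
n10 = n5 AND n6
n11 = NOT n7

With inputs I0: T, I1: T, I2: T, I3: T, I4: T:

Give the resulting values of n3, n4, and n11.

n3 = F, n4 = F, n11 = T

n1 = I3 NOR I0 = T NOR T = F
n3 = NOT I2 = NOT T = F
n4 = NOT I2 = NOT T = F
n5 = n1 NOR I4 = F NOR T = F
n6 = n4 NOR n3 = F NOR F = T
n7 = n6 NOR n5 = T NOR F = F
n11 = NOT n7 = NOT F = T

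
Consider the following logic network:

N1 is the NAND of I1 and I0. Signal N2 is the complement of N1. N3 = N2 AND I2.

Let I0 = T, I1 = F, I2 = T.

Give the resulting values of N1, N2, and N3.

N1 = T, N2 = F, N3 = F

N1 = I1 NAND I0 = F NAND T = T
N2 = NOT N1 = NOT T = F
N3 = N2 AND I2 = F AND T = F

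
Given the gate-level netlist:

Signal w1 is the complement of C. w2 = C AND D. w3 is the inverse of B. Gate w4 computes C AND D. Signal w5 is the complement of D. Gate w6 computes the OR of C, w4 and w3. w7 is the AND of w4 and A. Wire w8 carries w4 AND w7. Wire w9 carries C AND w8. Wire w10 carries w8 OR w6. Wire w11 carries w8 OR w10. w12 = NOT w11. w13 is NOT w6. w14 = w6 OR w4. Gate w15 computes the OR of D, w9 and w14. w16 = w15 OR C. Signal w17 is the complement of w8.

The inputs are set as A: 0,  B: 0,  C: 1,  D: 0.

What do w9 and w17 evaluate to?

w9 = 0, w17 = 1

w4 = C AND D = 1 AND 0 = 0
w7 = w4 AND A = 0 AND 0 = 0
w8 = w4 AND w7 = 0 AND 0 = 0
w9 = C AND w8 = 1 AND 0 = 0
w17 = NOT w8 = NOT 0 = 1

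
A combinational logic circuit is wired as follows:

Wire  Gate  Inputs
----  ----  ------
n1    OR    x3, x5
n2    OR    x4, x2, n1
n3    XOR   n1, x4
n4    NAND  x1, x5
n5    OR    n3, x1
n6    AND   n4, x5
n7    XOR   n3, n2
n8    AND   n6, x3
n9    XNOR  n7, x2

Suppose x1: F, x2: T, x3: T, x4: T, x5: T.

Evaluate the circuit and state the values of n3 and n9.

n1 = x3 OR x5 = T OR T = T
n2 = x4 OR x2 OR n1 = T OR T OR T = T
n3 = n1 XOR x4 = T XOR T = F
n7 = n3 XOR n2 = F XOR T = T
n9 = n7 XNOR x2 = T XNOR T = T

n3 = F, n9 = T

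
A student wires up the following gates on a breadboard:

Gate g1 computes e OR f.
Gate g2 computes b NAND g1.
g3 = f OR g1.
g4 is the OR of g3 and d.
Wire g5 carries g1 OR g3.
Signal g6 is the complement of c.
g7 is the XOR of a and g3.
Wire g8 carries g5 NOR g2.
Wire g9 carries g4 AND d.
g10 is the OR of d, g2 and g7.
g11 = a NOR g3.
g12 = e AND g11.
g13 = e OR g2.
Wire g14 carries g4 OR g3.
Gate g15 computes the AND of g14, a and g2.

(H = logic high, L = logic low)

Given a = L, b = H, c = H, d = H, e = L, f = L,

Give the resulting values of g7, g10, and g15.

g7 = L  g10 = H  g15 = L

g1 = e OR f = L OR L = L
g2 = b NAND g1 = H NAND L = H
g3 = f OR g1 = L OR L = L
g4 = g3 OR d = L OR H = H
g7 = a XOR g3 = L XOR L = L
g10 = d OR g2 OR g7 = H OR H OR L = H
g14 = g4 OR g3 = H OR L = H
g15 = g14 AND a AND g2 = H AND L AND H = L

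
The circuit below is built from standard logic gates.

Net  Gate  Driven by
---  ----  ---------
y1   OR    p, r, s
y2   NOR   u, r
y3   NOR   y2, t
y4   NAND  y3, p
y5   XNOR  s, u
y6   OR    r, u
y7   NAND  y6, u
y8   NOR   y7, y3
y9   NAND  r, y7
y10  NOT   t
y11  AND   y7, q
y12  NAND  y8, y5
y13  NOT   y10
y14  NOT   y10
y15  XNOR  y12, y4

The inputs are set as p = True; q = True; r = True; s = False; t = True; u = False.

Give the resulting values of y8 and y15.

y8 = False  y15 = True

y2 = u NOR r = False NOR True = False
y3 = y2 NOR t = False NOR True = False
y4 = y3 NAND p = False NAND True = True
y5 = s XNOR u = False XNOR False = True
y6 = r OR u = True OR False = True
y7 = y6 NAND u = True NAND False = True
y8 = y7 NOR y3 = True NOR False = False
y12 = y8 NAND y5 = False NAND True = True
y15 = y12 XNOR y4 = True XNOR True = True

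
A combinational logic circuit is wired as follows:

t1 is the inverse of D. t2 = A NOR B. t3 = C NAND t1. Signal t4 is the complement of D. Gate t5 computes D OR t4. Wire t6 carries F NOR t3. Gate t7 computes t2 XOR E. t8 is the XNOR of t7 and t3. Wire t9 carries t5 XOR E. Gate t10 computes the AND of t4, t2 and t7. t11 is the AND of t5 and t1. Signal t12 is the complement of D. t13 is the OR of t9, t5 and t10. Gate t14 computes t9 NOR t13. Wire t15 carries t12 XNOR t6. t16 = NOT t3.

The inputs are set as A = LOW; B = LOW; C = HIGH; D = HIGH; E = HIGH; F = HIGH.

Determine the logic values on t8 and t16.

t8 = LOW; t16 = LOW

t1 = NOT D = NOT HIGH = LOW
t2 = A NOR B = LOW NOR LOW = HIGH
t3 = C NAND t1 = HIGH NAND LOW = HIGH
t7 = t2 XOR E = HIGH XOR HIGH = LOW
t8 = t7 XNOR t3 = LOW XNOR HIGH = LOW
t16 = NOT t3 = NOT HIGH = LOW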